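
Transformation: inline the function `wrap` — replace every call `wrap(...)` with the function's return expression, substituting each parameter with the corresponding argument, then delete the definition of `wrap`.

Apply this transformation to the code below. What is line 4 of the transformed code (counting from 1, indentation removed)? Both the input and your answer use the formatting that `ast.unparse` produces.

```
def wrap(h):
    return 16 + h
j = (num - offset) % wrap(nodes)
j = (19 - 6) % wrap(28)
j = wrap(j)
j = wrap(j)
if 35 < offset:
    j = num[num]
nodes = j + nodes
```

Transformed code:
j = (num - offset) % (16 + nodes)
j = (19 - 6) % (16 + 28)
j = 16 + j
j = 16 + j
if 35 < offset:
    j = num[num]
nodes = j + nodes

j = 16 + j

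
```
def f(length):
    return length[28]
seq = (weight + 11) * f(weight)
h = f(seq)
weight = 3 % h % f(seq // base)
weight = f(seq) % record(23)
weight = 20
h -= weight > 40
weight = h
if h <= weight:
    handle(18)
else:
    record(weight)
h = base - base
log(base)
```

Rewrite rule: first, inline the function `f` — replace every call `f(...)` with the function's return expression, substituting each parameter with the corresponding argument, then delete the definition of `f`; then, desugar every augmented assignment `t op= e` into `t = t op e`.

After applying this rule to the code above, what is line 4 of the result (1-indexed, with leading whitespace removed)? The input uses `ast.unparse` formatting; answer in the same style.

weight = seq[28] % record(23)

Transformed code:
seq = (weight + 11) * weight[28]
h = seq[28]
weight = 3 % h % (seq // base)[28]
weight = seq[28] % record(23)
weight = 20
h = h - (weight > 40)
weight = h
if h <= weight:
    handle(18)
else:
    record(weight)
h = base - base
log(base)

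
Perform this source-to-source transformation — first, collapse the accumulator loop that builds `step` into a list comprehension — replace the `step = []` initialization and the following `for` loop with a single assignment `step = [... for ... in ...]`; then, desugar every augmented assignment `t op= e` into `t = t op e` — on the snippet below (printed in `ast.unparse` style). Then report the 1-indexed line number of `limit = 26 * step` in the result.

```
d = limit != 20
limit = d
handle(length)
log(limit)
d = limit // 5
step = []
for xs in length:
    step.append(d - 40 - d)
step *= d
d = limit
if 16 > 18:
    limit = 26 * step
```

Transformed code:
d = limit != 20
limit = d
handle(length)
log(limit)
d = limit // 5
step = [d - 40 - d for xs in length]
step = step * d
d = limit
if 16 > 18:
    limit = 26 * step

10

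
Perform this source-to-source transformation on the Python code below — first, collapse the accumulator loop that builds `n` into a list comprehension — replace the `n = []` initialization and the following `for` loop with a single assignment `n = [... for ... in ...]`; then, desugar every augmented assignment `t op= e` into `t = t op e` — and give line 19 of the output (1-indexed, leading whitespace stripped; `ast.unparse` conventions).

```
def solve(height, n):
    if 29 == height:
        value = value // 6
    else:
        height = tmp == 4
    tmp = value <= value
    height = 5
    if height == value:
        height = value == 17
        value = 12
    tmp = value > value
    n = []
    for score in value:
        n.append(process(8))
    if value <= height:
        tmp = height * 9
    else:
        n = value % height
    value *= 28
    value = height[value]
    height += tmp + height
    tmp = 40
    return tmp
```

height = height + (tmp + height)

Transformed code:
def solve(height, n):
    if 29 == height:
        value = value // 6
    else:
        height = tmp == 4
    tmp = value <= value
    height = 5
    if height == value:
        height = value == 17
        value = 12
    tmp = value > value
    n = [process(8) for score in value]
    if value <= height:
        tmp = height * 9
    else:
        n = value % height
    value = value * 28
    value = height[value]
    height = height + (tmp + height)
    tmp = 40
    return tmp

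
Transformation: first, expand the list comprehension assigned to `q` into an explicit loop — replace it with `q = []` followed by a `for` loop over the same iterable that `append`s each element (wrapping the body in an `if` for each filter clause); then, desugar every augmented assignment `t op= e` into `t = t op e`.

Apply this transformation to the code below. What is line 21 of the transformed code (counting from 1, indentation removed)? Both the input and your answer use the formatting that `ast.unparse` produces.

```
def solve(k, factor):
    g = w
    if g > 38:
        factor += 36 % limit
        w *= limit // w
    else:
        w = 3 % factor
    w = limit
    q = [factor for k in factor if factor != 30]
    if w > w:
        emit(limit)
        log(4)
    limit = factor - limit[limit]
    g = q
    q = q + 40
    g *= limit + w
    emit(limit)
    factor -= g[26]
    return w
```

factor = factor - g[26]

Transformed code:
def solve(k, factor):
    g = w
    if g > 38:
        factor = factor + 36 % limit
        w = w * (limit // w)
    else:
        w = 3 % factor
    w = limit
    q = []
    for k in factor:
        if factor != 30:
            q.append(factor)
    if w > w:
        emit(limit)
        log(4)
    limit = factor - limit[limit]
    g = q
    q = q + 40
    g = g * (limit + w)
    emit(limit)
    factor = factor - g[26]
    return w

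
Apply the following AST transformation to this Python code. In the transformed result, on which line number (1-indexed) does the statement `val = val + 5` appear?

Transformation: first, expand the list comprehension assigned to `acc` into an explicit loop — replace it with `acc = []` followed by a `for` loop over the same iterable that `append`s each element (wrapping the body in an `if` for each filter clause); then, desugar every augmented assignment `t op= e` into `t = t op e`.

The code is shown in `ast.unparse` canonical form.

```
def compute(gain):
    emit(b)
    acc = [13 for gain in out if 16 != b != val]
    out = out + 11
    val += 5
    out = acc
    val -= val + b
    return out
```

8

Transformed code:
def compute(gain):
    emit(b)
    acc = []
    for gain in out:
        if 16 != b != val:
            acc.append(13)
    out = out + 11
    val = val + 5
    out = acc
    val = val - (val + b)
    return out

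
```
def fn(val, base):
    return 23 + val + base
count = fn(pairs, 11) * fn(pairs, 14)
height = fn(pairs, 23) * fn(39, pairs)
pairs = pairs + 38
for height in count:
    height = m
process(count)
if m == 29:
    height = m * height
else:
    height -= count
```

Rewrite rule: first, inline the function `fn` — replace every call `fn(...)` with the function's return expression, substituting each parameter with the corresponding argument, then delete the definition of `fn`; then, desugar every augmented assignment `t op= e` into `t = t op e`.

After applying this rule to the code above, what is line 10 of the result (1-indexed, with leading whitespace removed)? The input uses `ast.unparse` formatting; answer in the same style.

height = height - count

Transformed code:
count = (23 + pairs + 11) * (23 + pairs + 14)
height = (23 + pairs + 23) * (23 + 39 + pairs)
pairs = pairs + 38
for height in count:
    height = m
process(count)
if m == 29:
    height = m * height
else:
    height = height - count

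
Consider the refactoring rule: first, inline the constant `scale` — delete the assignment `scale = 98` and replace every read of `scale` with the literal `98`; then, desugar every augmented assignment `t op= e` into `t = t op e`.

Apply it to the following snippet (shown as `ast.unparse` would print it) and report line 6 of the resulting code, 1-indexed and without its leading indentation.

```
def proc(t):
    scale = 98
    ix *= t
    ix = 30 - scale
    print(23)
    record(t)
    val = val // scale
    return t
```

val = val // 98

Transformed code:
def proc(t):
    ix = ix * t
    ix = 30 - 98
    print(23)
    record(t)
    val = val // 98
    return t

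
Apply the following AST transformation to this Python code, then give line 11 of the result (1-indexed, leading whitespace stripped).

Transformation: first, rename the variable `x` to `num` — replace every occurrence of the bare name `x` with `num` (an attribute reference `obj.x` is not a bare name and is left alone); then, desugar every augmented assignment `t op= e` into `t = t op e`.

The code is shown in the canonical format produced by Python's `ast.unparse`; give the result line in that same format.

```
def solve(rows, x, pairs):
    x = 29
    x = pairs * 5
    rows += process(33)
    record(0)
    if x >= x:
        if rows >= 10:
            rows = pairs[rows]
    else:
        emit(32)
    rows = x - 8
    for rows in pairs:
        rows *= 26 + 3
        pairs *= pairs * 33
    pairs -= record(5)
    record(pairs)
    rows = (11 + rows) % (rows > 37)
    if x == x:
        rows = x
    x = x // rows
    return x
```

Transformed code:
def solve(rows, num, pairs):
    num = 29
    num = pairs * 5
    rows = rows + process(33)
    record(0)
    if num >= num:
        if rows >= 10:
            rows = pairs[rows]
    else:
        emit(32)
    rows = num - 8
    for rows in pairs:
        rows = rows * (26 + 3)
        pairs = pairs * (pairs * 33)
    pairs = pairs - record(5)
    record(pairs)
    rows = (11 + rows) % (rows > 37)
    if num == num:
        rows = num
    num = num // rows
    return num

rows = num - 8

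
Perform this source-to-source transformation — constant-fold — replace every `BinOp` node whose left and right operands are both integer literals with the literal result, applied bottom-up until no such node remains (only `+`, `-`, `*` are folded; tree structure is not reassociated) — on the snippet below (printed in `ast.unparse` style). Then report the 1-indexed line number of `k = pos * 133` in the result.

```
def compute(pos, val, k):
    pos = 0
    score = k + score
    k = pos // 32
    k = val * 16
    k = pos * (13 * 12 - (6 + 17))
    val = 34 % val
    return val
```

6

Transformed code:
def compute(pos, val, k):
    pos = 0
    score = k + score
    k = pos // 32
    k = val * 16
    k = pos * 133
    val = 34 % val
    return val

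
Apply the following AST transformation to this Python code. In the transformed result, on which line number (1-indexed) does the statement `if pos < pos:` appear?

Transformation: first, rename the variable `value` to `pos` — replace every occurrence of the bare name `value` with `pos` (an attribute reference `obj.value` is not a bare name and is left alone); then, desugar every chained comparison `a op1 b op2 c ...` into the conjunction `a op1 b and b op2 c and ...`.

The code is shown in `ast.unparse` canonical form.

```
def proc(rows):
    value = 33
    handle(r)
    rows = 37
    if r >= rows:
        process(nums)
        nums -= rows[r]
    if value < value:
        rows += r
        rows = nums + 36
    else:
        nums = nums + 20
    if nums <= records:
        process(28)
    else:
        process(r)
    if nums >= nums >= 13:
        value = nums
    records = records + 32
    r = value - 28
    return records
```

8

Transformed code:
def proc(rows):
    pos = 33
    handle(r)
    rows = 37
    if r >= rows:
        process(nums)
        nums -= rows[r]
    if pos < pos:
        rows += r
        rows = nums + 36
    else:
        nums = nums + 20
    if nums <= records:
        process(28)
    else:
        process(r)
    if nums >= nums and nums >= 13:
        pos = nums
    records = records + 32
    r = pos - 28
    return records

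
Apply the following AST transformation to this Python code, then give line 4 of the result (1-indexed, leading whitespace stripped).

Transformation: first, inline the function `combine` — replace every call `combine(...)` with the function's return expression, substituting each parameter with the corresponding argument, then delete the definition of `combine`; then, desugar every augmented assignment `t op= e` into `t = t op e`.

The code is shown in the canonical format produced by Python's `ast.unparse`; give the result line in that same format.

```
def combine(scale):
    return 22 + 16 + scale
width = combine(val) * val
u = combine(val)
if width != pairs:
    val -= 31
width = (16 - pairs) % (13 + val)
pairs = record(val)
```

Transformed code:
width = (22 + 16 + val) * val
u = 22 + 16 + val
if width != pairs:
    val = val - 31
width = (16 - pairs) % (13 + val)
pairs = record(val)

val = val - 31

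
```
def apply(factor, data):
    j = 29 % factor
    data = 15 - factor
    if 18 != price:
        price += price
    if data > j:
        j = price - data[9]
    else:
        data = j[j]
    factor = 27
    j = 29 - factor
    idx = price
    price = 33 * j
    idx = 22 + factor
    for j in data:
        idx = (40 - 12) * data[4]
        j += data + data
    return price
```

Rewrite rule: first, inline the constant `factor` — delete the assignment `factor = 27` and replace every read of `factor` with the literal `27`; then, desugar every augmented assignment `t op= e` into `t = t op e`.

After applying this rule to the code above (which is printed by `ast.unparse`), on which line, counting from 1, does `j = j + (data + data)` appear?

Transformed code:
def apply(factor, data):
    j = 29 % 27
    data = 15 - 27
    if 18 != price:
        price = price + price
    if data > j:
        j = price - data[9]
    else:
        data = j[j]
    j = 29 - 27
    idx = price
    price = 33 * j
    idx = 22 + 27
    for j in data:
        idx = (40 - 12) * data[4]
        j = j + (data + data)
    return price

16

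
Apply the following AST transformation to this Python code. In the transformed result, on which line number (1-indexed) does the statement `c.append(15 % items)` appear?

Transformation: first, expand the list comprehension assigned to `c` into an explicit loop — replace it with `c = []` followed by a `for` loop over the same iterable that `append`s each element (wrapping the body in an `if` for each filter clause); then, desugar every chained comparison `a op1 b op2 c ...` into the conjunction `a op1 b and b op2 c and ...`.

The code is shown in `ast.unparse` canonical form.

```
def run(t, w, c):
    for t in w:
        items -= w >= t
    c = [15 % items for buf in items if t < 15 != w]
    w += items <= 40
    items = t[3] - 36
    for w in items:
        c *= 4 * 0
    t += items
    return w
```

7

Transformed code:
def run(t, w, c):
    for t in w:
        items -= w >= t
    c = []
    for buf in items:
        if t < 15 and 15 != w:
            c.append(15 % items)
    w += items <= 40
    items = t[3] - 36
    for w in items:
        c *= 4 * 0
    t += items
    return w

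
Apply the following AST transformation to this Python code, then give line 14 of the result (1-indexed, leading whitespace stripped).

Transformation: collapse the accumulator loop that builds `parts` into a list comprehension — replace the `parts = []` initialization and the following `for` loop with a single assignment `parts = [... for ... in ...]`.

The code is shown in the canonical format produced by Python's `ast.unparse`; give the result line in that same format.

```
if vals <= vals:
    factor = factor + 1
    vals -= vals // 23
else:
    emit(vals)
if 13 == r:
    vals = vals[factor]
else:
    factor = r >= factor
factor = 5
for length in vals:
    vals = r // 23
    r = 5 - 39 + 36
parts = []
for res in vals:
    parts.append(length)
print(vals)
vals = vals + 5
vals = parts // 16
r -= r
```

parts = [length for res in vals]

Transformed code:
if vals <= vals:
    factor = factor + 1
    vals -= vals // 23
else:
    emit(vals)
if 13 == r:
    vals = vals[factor]
else:
    factor = r >= factor
factor = 5
for length in vals:
    vals = r // 23
    r = 5 - 39 + 36
parts = [length for res in vals]
print(vals)
vals = vals + 5
vals = parts // 16
r -= r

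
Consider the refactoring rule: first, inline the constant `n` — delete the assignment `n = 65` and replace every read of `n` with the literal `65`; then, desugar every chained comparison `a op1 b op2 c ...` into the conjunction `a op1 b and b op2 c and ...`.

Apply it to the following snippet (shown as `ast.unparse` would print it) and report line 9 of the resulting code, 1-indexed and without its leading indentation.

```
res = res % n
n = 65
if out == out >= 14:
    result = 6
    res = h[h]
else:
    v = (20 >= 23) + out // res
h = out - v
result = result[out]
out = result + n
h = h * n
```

Transformed code:
res = res % 65
if out == out and out >= 14:
    result = 6
    res = h[h]
else:
    v = (20 >= 23) + out // res
h = out - v
result = result[out]
out = result + 65
h = h * 65

out = result + 65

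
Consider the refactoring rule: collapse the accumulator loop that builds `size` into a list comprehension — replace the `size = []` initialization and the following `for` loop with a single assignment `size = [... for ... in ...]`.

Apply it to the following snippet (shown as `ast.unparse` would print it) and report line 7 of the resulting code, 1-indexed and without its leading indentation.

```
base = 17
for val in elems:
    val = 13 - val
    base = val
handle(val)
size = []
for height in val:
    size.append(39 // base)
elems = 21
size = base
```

elems = 21

Transformed code:
base = 17
for val in elems:
    val = 13 - val
    base = val
handle(val)
size = [39 // base for height in val]
elems = 21
size = base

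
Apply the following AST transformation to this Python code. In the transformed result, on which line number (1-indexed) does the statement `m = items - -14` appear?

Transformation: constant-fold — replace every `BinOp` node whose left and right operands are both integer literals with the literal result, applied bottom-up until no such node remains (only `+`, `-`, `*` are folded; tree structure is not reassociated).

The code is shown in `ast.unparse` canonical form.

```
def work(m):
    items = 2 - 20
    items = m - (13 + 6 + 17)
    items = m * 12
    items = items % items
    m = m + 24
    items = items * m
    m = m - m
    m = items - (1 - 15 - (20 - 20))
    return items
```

Transformed code:
def work(m):
    items = -18
    items = m - 36
    items = m * 12
    items = items % items
    m = m + 24
    items = items * m
    m = m - m
    m = items - -14
    return items

9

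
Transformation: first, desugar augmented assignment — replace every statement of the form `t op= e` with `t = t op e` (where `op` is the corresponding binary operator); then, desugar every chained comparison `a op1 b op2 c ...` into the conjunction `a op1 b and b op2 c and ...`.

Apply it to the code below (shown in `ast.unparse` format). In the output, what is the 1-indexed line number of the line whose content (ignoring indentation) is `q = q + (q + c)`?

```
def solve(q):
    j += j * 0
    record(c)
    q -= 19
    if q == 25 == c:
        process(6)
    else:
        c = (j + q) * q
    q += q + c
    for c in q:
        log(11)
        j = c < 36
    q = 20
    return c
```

9

Transformed code:
def solve(q):
    j = j + j * 0
    record(c)
    q = q - 19
    if q == 25 and 25 == c:
        process(6)
    else:
        c = (j + q) * q
    q = q + (q + c)
    for c in q:
        log(11)
        j = c < 36
    q = 20
    return c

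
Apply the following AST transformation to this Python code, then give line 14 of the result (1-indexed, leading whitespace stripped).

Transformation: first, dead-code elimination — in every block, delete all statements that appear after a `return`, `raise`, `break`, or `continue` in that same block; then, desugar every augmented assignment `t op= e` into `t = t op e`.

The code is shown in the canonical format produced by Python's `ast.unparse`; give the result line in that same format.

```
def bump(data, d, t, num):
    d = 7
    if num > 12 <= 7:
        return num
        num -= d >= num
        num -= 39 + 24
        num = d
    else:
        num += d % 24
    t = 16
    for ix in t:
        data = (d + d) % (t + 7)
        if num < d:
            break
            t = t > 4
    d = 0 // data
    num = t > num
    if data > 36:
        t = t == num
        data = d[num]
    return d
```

Transformed code:
def bump(data, d, t, num):
    d = 7
    if num > 12 <= 7:
        return num
    else:
        num = num + d % 24
    t = 16
    for ix in t:
        data = (d + d) % (t + 7)
        if num < d:
            break
    d = 0 // data
    num = t > num
    if data > 36:
        t = t == num
        data = d[num]
    return d

if data > 36:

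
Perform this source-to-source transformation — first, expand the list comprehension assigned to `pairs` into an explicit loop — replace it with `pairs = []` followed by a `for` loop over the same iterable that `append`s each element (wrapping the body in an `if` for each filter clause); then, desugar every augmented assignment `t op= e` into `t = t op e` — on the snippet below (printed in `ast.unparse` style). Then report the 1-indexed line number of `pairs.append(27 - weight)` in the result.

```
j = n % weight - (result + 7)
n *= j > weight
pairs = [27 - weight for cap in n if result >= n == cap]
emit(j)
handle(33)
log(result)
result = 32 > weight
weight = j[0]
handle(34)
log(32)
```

6

Transformed code:
j = n % weight - (result + 7)
n = n * (j > weight)
pairs = []
for cap in n:
    if result >= n == cap:
        pairs.append(27 - weight)
emit(j)
handle(33)
log(result)
result = 32 > weight
weight = j[0]
handle(34)
log(32)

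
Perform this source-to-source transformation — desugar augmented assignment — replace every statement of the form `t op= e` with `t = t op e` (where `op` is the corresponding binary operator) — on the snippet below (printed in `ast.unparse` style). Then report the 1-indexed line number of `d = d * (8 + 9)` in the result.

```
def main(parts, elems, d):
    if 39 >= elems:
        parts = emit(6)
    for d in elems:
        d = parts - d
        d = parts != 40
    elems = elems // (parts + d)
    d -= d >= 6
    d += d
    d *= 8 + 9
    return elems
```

Transformed code:
def main(parts, elems, d):
    if 39 >= elems:
        parts = emit(6)
    for d in elems:
        d = parts - d
        d = parts != 40
    elems = elems // (parts + d)
    d = d - (d >= 6)
    d = d + d
    d = d * (8 + 9)
    return elems

10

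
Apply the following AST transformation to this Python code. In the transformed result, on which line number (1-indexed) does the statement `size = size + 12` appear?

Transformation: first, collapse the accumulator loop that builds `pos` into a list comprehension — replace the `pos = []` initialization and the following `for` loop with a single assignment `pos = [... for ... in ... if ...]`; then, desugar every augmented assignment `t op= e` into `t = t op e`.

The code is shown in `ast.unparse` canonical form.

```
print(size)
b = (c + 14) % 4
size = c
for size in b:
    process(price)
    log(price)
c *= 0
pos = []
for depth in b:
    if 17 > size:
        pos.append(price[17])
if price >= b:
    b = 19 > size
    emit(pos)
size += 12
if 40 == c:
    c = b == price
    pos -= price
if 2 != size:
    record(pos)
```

12

Transformed code:
print(size)
b = (c + 14) % 4
size = c
for size in b:
    process(price)
    log(price)
c = c * 0
pos = [price[17] for depth in b if 17 > size]
if price >= b:
    b = 19 > size
    emit(pos)
size = size + 12
if 40 == c:
    c = b == price
    pos = pos - price
if 2 != size:
    record(pos)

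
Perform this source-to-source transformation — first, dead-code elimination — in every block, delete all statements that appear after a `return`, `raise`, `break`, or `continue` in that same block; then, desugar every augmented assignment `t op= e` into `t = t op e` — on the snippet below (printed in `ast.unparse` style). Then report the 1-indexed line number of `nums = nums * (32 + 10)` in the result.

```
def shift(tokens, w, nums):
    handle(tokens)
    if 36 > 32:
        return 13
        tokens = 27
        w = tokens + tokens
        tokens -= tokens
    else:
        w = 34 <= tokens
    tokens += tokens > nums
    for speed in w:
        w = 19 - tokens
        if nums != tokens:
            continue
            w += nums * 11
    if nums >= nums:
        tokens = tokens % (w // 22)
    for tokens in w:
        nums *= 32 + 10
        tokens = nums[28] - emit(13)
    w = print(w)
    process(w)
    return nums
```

Transformed code:
def shift(tokens, w, nums):
    handle(tokens)
    if 36 > 32:
        return 13
    else:
        w = 34 <= tokens
    tokens = tokens + (tokens > nums)
    for speed in w:
        w = 19 - tokens
        if nums != tokens:
            continue
    if nums >= nums:
        tokens = tokens % (w // 22)
    for tokens in w:
        nums = nums * (32 + 10)
        tokens = nums[28] - emit(13)
    w = print(w)
    process(w)
    return nums

15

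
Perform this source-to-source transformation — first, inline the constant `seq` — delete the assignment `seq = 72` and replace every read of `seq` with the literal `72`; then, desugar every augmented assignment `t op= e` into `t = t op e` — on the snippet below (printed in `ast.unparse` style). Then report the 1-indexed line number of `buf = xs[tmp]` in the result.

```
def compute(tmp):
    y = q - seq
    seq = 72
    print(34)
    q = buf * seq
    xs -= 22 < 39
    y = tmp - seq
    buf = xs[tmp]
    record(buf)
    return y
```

Transformed code:
def compute(tmp):
    y = q - 72
    print(34)
    q = buf * 72
    xs = xs - (22 < 39)
    y = tmp - 72
    buf = xs[tmp]
    record(buf)
    return y

7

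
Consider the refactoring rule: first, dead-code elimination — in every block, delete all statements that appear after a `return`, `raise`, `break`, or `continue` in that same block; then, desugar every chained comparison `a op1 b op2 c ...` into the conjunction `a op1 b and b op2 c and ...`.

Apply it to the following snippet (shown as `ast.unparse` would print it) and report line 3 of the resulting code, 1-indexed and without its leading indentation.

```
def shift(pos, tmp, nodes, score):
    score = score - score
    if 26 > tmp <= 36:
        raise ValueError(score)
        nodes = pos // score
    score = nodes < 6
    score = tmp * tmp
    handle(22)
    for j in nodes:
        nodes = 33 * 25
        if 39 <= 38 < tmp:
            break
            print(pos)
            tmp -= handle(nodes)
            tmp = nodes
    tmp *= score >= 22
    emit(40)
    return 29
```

if 26 > tmp and tmp <= 36:

Transformed code:
def shift(pos, tmp, nodes, score):
    score = score - score
    if 26 > tmp and tmp <= 36:
        raise ValueError(score)
    score = nodes < 6
    score = tmp * tmp
    handle(22)
    for j in nodes:
        nodes = 33 * 25
        if 39 <= 38 and 38 < tmp:
            break
    tmp *= score >= 22
    emit(40)
    return 29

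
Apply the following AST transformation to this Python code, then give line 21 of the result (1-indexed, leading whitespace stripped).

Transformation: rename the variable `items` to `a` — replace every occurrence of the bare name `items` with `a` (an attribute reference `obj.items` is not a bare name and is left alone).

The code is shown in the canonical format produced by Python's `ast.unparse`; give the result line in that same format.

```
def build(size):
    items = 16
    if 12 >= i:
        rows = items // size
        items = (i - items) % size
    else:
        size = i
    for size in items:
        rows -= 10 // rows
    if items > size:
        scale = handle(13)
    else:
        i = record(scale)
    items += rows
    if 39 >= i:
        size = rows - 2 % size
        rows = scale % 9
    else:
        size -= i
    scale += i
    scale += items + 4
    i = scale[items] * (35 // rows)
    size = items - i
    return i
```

Transformed code:
def build(size):
    a = 16
    if 12 >= i:
        rows = a // size
        a = (i - a) % size
    else:
        size = i
    for size in a:
        rows -= 10 // rows
    if a > size:
        scale = handle(13)
    else:
        i = record(scale)
    a += rows
    if 39 >= i:
        size = rows - 2 % size
        rows = scale % 9
    else:
        size -= i
    scale += i
    scale += a + 4
    i = scale[a] * (35 // rows)
    size = a - i
    return i

scale += a + 4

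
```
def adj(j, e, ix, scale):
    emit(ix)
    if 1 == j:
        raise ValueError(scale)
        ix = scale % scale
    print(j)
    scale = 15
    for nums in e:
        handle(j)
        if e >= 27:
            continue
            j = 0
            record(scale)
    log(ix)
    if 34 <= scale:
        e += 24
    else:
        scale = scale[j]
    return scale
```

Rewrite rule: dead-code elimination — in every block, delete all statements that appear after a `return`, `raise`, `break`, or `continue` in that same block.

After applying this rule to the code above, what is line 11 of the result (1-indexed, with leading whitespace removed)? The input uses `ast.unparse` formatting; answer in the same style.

Transformed code:
def adj(j, e, ix, scale):
    emit(ix)
    if 1 == j:
        raise ValueError(scale)
    print(j)
    scale = 15
    for nums in e:
        handle(j)
        if e >= 27:
            continue
    log(ix)
    if 34 <= scale:
        e += 24
    else:
        scale = scale[j]
    return scale

log(ix)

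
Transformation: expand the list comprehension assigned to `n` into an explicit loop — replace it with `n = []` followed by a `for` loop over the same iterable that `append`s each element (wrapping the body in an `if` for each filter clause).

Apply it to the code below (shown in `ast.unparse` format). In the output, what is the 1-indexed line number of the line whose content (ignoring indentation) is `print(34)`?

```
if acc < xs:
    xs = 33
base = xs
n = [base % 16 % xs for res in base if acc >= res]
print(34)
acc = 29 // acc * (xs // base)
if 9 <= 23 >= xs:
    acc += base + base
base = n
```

Transformed code:
if acc < xs:
    xs = 33
base = xs
n = []
for res in base:
    if acc >= res:
        n.append(base % 16 % xs)
print(34)
acc = 29 // acc * (xs // base)
if 9 <= 23 >= xs:
    acc += base + base
base = n

8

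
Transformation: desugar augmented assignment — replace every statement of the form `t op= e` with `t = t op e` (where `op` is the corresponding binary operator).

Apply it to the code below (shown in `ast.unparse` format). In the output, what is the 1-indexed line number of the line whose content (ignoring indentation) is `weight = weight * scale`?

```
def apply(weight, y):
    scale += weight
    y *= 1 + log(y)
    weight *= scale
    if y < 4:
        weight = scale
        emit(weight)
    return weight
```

4

Transformed code:
def apply(weight, y):
    scale = scale + weight
    y = y * (1 + log(y))
    weight = weight * scale
    if y < 4:
        weight = scale
        emit(weight)
    return weight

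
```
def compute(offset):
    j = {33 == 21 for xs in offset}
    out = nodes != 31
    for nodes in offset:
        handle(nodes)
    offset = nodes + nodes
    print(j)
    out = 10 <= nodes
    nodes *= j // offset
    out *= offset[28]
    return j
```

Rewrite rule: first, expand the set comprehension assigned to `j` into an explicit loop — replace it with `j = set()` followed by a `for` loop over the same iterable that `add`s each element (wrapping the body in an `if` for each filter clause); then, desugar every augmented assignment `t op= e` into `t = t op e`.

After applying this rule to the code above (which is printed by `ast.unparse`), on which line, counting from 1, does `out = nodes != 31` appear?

5

Transformed code:
def compute(offset):
    j = set()
    for xs in offset:
        j.add(33 == 21)
    out = nodes != 31
    for nodes in offset:
        handle(nodes)
    offset = nodes + nodes
    print(j)
    out = 10 <= nodes
    nodes = nodes * (j // offset)
    out = out * offset[28]
    return j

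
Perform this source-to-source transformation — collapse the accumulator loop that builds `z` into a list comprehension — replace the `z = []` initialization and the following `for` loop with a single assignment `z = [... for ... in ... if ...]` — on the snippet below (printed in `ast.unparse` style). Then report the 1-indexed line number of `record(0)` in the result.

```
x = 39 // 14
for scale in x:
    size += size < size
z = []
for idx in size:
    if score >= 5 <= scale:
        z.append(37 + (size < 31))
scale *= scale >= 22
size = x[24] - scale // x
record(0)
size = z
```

7

Transformed code:
x = 39 // 14
for scale in x:
    size += size < size
z = [37 + (size < 31) for idx in size if score >= 5 <= scale]
scale *= scale >= 22
size = x[24] - scale // x
record(0)
size = z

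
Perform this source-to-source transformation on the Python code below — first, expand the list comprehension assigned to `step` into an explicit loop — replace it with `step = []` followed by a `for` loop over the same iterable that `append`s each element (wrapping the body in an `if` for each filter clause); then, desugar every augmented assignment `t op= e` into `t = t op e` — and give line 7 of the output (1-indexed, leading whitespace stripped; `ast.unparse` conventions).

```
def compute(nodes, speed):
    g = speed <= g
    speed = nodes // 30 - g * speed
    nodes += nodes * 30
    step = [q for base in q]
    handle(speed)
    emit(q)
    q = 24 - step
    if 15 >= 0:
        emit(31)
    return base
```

Transformed code:
def compute(nodes, speed):
    g = speed <= g
    speed = nodes // 30 - g * speed
    nodes = nodes + nodes * 30
    step = []
    for base in q:
        step.append(q)
    handle(speed)
    emit(q)
    q = 24 - step
    if 15 >= 0:
        emit(31)
    return base

step.append(q)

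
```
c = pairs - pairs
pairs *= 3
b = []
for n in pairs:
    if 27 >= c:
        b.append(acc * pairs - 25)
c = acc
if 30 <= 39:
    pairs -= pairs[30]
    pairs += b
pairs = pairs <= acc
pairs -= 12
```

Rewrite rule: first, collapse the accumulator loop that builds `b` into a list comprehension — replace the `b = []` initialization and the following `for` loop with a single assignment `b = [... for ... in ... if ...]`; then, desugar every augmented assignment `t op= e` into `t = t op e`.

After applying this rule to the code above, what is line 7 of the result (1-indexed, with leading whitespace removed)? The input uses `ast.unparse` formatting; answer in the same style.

Transformed code:
c = pairs - pairs
pairs = pairs * 3
b = [acc * pairs - 25 for n in pairs if 27 >= c]
c = acc
if 30 <= 39:
    pairs = pairs - pairs[30]
    pairs = pairs + b
pairs = pairs <= acc
pairs = pairs - 12

pairs = pairs + b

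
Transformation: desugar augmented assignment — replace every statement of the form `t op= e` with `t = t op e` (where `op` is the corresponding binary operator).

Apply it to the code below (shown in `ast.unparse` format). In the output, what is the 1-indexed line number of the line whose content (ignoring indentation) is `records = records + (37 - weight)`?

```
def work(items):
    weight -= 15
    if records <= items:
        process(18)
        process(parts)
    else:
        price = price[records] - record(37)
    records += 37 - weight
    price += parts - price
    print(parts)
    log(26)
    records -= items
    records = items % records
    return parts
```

8

Transformed code:
def work(items):
    weight = weight - 15
    if records <= items:
        process(18)
        process(parts)
    else:
        price = price[records] - record(37)
    records = records + (37 - weight)
    price = price + (parts - price)
    print(parts)
    log(26)
    records = records - items
    records = items % records
    return parts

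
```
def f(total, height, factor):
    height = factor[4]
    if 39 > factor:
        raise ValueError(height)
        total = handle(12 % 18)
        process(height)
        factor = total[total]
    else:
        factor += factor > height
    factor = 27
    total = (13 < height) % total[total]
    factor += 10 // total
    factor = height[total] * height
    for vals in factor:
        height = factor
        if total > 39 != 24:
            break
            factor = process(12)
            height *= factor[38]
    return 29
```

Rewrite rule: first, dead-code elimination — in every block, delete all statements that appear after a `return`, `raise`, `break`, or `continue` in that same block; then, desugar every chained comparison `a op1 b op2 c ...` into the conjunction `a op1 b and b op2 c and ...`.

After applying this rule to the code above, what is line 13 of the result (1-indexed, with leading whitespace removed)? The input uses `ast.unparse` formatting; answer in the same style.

Transformed code:
def f(total, height, factor):
    height = factor[4]
    if 39 > factor:
        raise ValueError(height)
    else:
        factor += factor > height
    factor = 27
    total = (13 < height) % total[total]
    factor += 10 // total
    factor = height[total] * height
    for vals in factor:
        height = factor
        if total > 39 and 39 != 24:
            break
    return 29

if total > 39 and 39 != 24:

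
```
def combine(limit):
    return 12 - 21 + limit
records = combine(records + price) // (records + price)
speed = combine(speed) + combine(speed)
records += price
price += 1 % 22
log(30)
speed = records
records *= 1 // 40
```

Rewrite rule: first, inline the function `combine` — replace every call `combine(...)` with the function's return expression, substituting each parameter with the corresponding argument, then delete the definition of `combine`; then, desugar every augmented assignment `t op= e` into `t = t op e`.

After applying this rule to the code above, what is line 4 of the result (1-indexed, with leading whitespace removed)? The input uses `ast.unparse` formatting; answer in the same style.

price = price + 1 % 22

Transformed code:
records = (12 - 21 + (records + price)) // (records + price)
speed = 12 - 21 + speed + (12 - 21 + speed)
records = records + price
price = price + 1 % 22
log(30)
speed = records
records = records * (1 // 40)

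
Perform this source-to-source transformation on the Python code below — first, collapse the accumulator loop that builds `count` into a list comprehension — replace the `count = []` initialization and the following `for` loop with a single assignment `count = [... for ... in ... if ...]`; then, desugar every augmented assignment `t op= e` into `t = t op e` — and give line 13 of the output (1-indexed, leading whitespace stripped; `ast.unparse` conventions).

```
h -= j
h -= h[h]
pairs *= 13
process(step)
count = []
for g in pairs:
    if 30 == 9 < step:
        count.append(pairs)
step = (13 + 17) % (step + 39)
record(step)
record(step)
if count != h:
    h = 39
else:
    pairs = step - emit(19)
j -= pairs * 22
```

Transformed code:
h = h - j
h = h - h[h]
pairs = pairs * 13
process(step)
count = [pairs for g in pairs if 30 == 9 < step]
step = (13 + 17) % (step + 39)
record(step)
record(step)
if count != h:
    h = 39
else:
    pairs = step - emit(19)
j = j - pairs * 22

j = j - pairs * 22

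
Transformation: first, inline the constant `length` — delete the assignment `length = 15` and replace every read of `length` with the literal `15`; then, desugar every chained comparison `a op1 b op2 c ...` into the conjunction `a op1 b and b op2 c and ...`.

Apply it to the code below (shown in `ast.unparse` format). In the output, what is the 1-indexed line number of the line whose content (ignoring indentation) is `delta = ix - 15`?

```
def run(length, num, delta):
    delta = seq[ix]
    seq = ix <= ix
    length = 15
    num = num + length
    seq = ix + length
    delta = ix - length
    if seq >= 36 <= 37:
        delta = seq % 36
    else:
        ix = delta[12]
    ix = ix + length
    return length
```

6

Transformed code:
def run(length, num, delta):
    delta = seq[ix]
    seq = ix <= ix
    num = num + 15
    seq = ix + 15
    delta = ix - 15
    if seq >= 36 and 36 <= 37:
        delta = seq % 36
    else:
        ix = delta[12]
    ix = ix + 15
    return 15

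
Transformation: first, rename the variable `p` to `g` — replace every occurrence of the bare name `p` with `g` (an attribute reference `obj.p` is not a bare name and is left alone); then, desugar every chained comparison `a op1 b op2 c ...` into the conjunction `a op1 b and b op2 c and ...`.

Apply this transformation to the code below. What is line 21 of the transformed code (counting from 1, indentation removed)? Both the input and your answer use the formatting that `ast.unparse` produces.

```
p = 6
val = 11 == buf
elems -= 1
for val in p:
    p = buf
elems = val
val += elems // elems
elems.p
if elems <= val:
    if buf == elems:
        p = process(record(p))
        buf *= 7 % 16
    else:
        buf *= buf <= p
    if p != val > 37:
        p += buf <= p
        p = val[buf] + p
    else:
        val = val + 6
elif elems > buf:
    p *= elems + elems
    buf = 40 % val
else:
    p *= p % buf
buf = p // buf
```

Transformed code:
g = 6
val = 11 == buf
elems -= 1
for val in g:
    g = buf
elems = val
val += elems // elems
elems.p
if elems <= val:
    if buf == elems:
        g = process(record(g))
        buf *= 7 % 16
    else:
        buf *= buf <= g
    if g != val and val > 37:
        g += buf <= g
        g = val[buf] + g
    else:
        val = val + 6
elif elems > buf:
    g *= elems + elems
    buf = 40 % val
else:
    g *= g % buf
buf = g // buf

g *= elems + elems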